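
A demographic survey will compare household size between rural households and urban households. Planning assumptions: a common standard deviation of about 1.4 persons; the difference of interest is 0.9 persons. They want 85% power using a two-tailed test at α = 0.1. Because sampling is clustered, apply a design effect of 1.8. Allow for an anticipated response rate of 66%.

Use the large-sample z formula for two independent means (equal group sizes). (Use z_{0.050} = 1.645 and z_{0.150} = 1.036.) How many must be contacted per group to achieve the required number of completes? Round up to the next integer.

n = (z_{α/2} + z_β)² · (σ₁² + σ₂²) / δ²
  = (1.645 + 1.036)² · (2·1.4² = 3.92) / 0.9²
  = 7.1878 · 3.92 / 0.81
  = 34.79
Design effect: 1.8 × 34.79 = 62.61.
Adjust for 66% response: 62.61 / 0.66 = 94.87.
Round up → n = 95 per group.

n = 95 per group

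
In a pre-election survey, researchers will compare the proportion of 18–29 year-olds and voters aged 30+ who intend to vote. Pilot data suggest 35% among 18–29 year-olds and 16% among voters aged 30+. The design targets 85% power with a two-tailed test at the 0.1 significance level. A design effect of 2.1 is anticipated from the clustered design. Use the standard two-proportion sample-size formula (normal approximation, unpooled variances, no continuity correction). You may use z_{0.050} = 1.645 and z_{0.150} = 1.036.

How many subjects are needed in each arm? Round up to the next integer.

n = (z_{α/2} + z_β)² · [p₁(1−p₁) + p₂(1−p₂)] / (p₁ − p₂)²
  = (1.645 + 1.036)² · (0.35·0.65 + 0.16·0.84) / (0.19)²
  = (2.681)² · (0.2275 + 0.1344) / 0.0361
  = 7.1878 · 0.3619 / 0.0361
  = 72.06
Design effect: 2.1 × 72.06 = 151.32.
Round up → n = 152 per group.

n = 152 per group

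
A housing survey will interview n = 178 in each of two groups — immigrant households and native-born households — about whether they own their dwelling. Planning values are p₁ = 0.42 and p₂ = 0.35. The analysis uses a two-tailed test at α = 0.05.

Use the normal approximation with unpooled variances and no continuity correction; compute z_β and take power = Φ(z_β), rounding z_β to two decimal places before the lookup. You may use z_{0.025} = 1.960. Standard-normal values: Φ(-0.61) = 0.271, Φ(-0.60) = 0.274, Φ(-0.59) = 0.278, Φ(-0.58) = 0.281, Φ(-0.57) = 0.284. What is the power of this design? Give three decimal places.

Power ≈ 0.274

z_β = |p₁−p₂|·√(n/[p₁q₁+p₂q₂]) − z_{α/2}
    = 0.07 · √(178/0.4711) − 1.960
    = 0.07 · 19.4381 − 1.960
    = 1.3607 − 1.960 = -0.5993 → -0.60
Power = Φ(-0.60) = 0.274.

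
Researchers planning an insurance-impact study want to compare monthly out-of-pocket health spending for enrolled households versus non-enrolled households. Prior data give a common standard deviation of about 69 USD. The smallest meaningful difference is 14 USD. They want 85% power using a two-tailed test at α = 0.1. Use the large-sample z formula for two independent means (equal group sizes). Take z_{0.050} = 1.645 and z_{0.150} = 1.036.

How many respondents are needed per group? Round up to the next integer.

n = 350 per group

n = (z_{α/2} + z_β)² · (σ₁² + σ₂²) / δ²
  = (1.645 + 1.036)² · (2·69² = 9522) / 14²
  = 7.1878 · 9522 / 196
  = 349.19
Round up → n = 350 per group.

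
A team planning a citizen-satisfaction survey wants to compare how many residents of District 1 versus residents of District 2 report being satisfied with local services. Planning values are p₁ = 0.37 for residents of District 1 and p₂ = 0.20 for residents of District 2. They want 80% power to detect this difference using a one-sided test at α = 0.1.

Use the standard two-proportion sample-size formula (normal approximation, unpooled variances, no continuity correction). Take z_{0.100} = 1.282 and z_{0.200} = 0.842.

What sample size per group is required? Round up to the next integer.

n = (z_α + z_β)² · [p₁(1−p₁) + p₂(1−p₂)] / (p₁ − p₂)²
  = (1.282 + 0.842)² · (0.37·0.63 + 0.20·0.80) / (0.17)²
  = (2.124)² · (0.2331 + 0.1600) / 0.0289
  = 4.5114 · 0.3931 / 0.0289
  = 61.36
Round up → n = 62 per group.

n = 62 per group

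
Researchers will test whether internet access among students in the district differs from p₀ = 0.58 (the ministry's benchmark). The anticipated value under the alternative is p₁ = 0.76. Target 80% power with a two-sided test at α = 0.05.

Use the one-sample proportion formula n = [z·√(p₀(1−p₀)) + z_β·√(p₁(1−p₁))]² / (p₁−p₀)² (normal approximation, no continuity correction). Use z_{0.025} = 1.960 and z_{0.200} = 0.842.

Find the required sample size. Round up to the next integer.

n = 55

n = [z_{α/2}·√(p₀q₀) + z_β·√(p₁q₁)]² / (p₁ − p₀)²
  = [1.960·√(0.58·0.42) + 0.842·√(0.76·0.24)]² / (0.18)²
  = [1.960·0.4936 + 0.842·0.4271]² / 0.0324
  = [1.3270]² / 0.0324
  = 54.35
Round up → n = 55.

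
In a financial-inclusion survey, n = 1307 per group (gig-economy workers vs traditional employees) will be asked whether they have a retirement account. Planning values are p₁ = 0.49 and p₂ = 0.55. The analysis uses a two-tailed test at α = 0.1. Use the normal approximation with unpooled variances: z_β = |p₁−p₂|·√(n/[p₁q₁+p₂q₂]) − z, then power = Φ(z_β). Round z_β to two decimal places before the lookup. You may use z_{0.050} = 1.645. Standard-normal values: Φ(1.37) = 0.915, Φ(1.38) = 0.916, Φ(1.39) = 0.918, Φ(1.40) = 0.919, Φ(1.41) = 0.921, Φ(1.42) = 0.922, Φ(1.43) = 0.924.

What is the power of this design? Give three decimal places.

Power ≈ 0.924

z_β = |p₁−p₂|·√(n/[p₁q₁+p₂q₂]) − z_{α/2}
    = 0.06 · √(1307/0.4974) − 1.645
    = 0.06 · 51.2607 − 1.645
    = 3.0756 − 1.645 = 1.4306 → 1.43
Power = Φ(1.43) = 0.924.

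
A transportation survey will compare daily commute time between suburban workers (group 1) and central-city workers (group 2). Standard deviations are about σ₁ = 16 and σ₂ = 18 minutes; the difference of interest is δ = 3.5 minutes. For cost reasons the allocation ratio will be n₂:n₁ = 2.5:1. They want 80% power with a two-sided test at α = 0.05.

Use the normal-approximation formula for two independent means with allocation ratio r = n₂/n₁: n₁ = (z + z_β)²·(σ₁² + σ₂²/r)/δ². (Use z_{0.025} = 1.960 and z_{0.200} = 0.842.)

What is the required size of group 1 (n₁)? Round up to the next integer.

n₁ = (z_{α/2} + z_β)² · (σ₁² + σ₂²/r) / δ²
   = (1.960 + 0.842)² · (16² + 18²/2.5) / 3.5²
   = 7.8512 · (256 + 129.6) / 12.25
   = 7.8512 · 385.6 / 12.25
   = 247.14
Round up → n₁ = 248; n₂ = r·n₁ = 2.5 × 248 = 620.

n₁ = 248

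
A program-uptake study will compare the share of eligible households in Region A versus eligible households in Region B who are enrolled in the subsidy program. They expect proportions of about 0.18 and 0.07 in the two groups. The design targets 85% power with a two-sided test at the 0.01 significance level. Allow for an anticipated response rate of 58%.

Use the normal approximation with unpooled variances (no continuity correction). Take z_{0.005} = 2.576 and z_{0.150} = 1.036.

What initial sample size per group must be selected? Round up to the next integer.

n = (z_{α/2} + z_β)² · [p₁(1−p₁) + p₂(1−p₂)] / (p₁ − p₂)²
  = (2.576 + 1.036)² · (0.18·0.82 + 0.07·0.93) / (0.11)²
  = (3.612)² · (0.1476 + 0.0651) / 0.0121
  = 13.0465 · 0.2127 / 0.0121
  = 229.34
Adjust for 58% response: 229.34 / 0.58 = 395.41.
Round up → n = 396 per group.

n = 396 per group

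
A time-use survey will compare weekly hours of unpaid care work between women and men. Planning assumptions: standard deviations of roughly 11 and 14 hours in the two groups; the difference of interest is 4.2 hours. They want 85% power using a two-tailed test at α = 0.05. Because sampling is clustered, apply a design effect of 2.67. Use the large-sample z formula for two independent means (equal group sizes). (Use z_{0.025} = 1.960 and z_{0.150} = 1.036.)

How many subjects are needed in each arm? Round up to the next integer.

n = (z_{α/2} + z_β)² · (σ₁² + σ₂²) / δ²
  = (1.960 + 1.036)² · (11² + 14² = 317) / 4.2²
  = 8.9760 · 317 / 17.64
  = 161.30
Design effect: 2.67 × 161.30 = 430.68.
Round up → n = 431 per group.

n = 431 per group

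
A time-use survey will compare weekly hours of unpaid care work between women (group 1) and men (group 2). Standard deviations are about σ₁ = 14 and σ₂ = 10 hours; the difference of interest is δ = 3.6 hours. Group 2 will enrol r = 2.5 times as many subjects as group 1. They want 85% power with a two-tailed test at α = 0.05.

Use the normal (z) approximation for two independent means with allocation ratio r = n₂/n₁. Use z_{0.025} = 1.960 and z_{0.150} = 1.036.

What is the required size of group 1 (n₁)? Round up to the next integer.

n₁ = (z_{α/2} + z_β)² · (σ₁² + σ₂²/r) / δ²
   = (1.960 + 1.036)² · (14² + 10²/2.5) / 3.6²
   = 8.9760 · (196 + 40) / 12.96
   = 8.9760 · 236 / 12.96
   = 163.45
Round up → n₁ = 164; n₂ = r·n₁ = 2.5 × 164 = 410.

n₁ = 164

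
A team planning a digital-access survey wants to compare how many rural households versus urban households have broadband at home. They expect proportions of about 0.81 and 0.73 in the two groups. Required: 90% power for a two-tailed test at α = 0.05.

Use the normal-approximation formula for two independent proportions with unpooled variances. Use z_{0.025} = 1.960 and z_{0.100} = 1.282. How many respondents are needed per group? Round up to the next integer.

n = 577 per group

n = (z_{α/2} + z_β)² · [p₁(1−p₁) + p₂(1−p₂)] / (p₁ − p₂)²
  = (1.960 + 1.282)² · (0.81·0.19 + 0.73·0.27) / (0.08)²
  = (3.242)² · (0.1539 + 0.1971) / 0.0064
  = 10.5106 · 0.3510 / 0.0064
  = 576.44
Round up → n = 577 per group.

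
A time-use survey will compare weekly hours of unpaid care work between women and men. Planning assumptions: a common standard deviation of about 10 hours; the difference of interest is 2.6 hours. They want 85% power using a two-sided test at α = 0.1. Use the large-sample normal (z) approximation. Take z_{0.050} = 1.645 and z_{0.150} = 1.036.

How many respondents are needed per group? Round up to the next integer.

n = 213 per group

n = (z_{α/2} + z_β)² · (σ₁² + σ₂²) / δ²
  = (1.645 + 1.036)² · (2·10² = 200) / 2.6²
  = 7.1878 · 200 / 6.76
  = 212.66
Round up → n = 213 per group.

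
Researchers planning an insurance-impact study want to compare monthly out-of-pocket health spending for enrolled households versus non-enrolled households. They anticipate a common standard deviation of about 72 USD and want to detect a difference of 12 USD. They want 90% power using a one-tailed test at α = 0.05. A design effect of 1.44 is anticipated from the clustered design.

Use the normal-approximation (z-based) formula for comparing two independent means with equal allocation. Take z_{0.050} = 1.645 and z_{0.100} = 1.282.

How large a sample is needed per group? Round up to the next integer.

n = (z_α + z_β)² · (σ₁² + σ₂²) / δ²
  = (1.645 + 1.282)² · (2·72² = 10368) / 12²
  = 8.5673 · 10368 / 144
  = 616.85
Design effect: 1.44 × 616.85 = 888.26.
Round up → n = 889 per group.

n = 889 per group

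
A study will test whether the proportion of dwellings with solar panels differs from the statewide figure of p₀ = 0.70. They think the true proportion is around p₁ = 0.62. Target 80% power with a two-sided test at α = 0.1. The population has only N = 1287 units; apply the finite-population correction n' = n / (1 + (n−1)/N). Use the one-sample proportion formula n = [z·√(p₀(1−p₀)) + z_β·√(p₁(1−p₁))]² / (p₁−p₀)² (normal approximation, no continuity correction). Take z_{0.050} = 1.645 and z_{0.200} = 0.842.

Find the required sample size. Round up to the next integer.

n = 182

n = [z_{α/2}·√(p₀q₀) + z_β·√(p₁q₁)]² / (p₁ − p₀)²
  = [1.645·√(0.70·0.30) + 0.842·√(0.62·0.38)]² / (-0.08)²
  = [1.645·0.4583 + 0.842·0.4854]² / 0.0064
  = [1.1625]² / 0.0064
  = 211.17
Finite-population correction (N = 1287): 211.17 / (1 + (211.17 − 1)/1287) = 181.52.
Round up → n = 182.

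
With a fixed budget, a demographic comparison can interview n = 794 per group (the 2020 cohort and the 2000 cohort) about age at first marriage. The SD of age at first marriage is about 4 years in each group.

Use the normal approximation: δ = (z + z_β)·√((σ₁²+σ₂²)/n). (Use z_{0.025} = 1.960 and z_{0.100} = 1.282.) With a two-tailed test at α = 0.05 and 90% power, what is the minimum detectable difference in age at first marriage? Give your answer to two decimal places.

Minimum detectable difference ≈ 0.65 years

δ = (z_{α/2} + z_β) · √((σ₁²+σ₂²)/n)
  = (1.960 + 1.282) · √(32/794)
  = 3.242 · √0.0403
  = 3.242 · 0.2008
  = 0.6508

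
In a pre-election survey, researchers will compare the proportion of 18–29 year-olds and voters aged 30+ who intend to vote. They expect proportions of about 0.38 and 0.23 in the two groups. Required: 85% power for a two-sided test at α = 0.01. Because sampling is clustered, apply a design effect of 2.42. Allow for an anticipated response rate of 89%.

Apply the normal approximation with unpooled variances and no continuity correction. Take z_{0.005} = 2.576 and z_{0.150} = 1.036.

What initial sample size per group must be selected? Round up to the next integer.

n = 651 per group

n = (z_{α/2} + z_β)² · [p₁(1−p₁) + p₂(1−p₂)] / (p₁ − p₂)²
  = (2.576 + 1.036)² · (0.38·0.62 + 0.23·0.77) / (0.15)²
  = (3.612)² · (0.2356 + 0.1771) / 0.0225
  = 13.0465 · 0.4127 / 0.0225
  = 239.30
Design effect: 2.42 × 239.30 = 579.11.
Adjust for 89% response: 579.11 / 0.89 = 650.69.
Round up → n = 651 per group.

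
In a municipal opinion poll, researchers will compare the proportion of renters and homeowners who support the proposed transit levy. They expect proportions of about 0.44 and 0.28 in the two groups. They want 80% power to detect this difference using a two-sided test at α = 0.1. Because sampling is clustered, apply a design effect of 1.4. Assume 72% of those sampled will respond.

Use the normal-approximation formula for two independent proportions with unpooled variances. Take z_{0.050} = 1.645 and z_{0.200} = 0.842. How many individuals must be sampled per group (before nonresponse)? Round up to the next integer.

n = (z_{α/2} + z_β)² · [p₁(1−p₁) + p₂(1−p₂)] / (p₁ − p₂)²
  = (1.645 + 0.842)² · (0.44·0.56 + 0.28·0.72) / (0.16)²
  = (2.487)² · (0.2464 + 0.2016) / 0.0256
  = 6.1852 · 0.4480 / 0.0256
  = 108.24
Design effect: 1.4 × 108.24 = 151.54.
Adjust for 72% response: 151.54 / 0.72 = 210.47.
Round up → n = 211 per group.

n = 211 per group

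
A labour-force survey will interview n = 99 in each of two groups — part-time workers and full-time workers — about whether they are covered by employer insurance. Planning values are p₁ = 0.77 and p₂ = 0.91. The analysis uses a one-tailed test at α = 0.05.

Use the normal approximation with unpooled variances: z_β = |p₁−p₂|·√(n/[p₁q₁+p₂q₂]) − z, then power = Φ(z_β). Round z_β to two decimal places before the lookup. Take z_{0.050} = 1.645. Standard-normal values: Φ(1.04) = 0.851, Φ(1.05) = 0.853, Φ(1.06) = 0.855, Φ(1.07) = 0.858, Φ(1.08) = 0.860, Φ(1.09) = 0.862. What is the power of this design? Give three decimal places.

Power ≈ 0.862

z_β = |p₁−p₂|·√(n/[p₁q₁+p₂q₂]) − z_α
    = 0.14 · √(99/0.2590) − 1.645
    = 0.14 · 19.5509 − 1.645
    = 2.7371 − 1.645 = 1.0921 → 1.09
Power = Φ(1.09) = 0.862.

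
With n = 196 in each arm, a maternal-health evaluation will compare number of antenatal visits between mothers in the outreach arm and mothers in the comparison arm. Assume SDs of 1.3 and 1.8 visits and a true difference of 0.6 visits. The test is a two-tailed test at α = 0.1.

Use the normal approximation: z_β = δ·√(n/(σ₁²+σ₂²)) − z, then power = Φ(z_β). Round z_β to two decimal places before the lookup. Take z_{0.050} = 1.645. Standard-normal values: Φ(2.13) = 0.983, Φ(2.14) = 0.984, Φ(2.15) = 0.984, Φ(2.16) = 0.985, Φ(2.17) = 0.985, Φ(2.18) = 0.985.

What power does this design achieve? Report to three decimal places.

Power ≈ 0.984

z_β = δ·√(n/(σ₁²+σ₂²)) − z_{α/2}
    = 0.6 · √(196/4.93) − 1.645
    = 0.6 · 6.30528 − 1.645
    = 3.7832 − 1.645 = 2.1382 → 2.14
Power = Φ(2.14) = 0.984.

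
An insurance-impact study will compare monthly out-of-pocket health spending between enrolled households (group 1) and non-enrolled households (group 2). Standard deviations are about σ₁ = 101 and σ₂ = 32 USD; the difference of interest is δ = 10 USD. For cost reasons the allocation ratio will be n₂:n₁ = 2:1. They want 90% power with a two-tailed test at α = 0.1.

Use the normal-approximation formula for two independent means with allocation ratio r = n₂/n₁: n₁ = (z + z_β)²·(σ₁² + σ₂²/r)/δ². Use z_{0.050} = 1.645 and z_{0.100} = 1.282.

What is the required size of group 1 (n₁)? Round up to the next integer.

n₁ = 918

n₁ = (z_{α/2} + z_β)² · (σ₁² + σ₂²/r) / δ²
   = (1.645 + 1.282)² · (101² + 32²/2) / 10²
   = 8.5673 · (10201 + 512) / 100
   = 8.5673 · 10713 / 100
   = 917.82
Round up → n₁ = 918; n₂ = r·n₁ = 2 × 918 = 1836.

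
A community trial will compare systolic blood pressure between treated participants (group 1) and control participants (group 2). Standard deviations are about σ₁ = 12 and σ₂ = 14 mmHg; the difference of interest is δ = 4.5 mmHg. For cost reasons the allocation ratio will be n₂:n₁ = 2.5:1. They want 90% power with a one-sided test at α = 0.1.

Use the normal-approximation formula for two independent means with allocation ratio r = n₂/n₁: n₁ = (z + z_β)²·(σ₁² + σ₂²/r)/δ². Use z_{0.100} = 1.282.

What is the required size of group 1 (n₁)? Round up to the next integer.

n₁ = (z_α + z_β)² · (σ₁² + σ₂²/r) / δ²
   = (1.282 + 1.282)² · (12² + 14²/2.5) / 4.5²
   = 6.5741 · (144 + 78.4) / 20.25
   = 6.5741 · 222.4 / 20.25
   = 72.20
Round up → n₁ = 73; n₂ = r·n₁ = 2.5 × 73 = 183.

n₁ = 73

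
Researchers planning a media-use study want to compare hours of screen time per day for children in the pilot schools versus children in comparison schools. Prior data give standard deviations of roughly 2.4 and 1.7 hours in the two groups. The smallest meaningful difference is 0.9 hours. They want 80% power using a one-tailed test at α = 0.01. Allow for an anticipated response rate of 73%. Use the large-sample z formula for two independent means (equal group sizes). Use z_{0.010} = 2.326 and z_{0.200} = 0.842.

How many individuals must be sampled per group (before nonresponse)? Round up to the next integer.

n = 147 per group

n = (z_α + z_β)² · (σ₁² + σ₂²) / δ²
  = (2.326 + 0.842)² · (2.4² + 1.7² = 8.65) / 0.9²
  = 10.0362 · 8.65 / 0.81
  = 107.18
Adjust for 73% response: 107.18 / 0.73 = 146.82.
Round up → n = 147 per group.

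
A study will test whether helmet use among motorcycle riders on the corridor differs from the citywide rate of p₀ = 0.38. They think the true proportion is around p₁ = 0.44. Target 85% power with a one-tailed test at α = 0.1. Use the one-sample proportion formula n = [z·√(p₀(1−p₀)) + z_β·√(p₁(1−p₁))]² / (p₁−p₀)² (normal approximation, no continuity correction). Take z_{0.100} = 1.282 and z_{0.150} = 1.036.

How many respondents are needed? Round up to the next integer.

n = [z_α·√(p₀q₀) + z_β·√(p₁q₁)]² / (p₁ − p₀)²
  = [1.282·√(0.38·0.62) + 1.036·√(0.44·0.56)]² / (0.06)²
  = [1.282·0.4854 + 1.036·0.4964]² / 0.0036
  = [1.1365]² / 0.0036
  = 358.80
Round up → n = 359.

n = 359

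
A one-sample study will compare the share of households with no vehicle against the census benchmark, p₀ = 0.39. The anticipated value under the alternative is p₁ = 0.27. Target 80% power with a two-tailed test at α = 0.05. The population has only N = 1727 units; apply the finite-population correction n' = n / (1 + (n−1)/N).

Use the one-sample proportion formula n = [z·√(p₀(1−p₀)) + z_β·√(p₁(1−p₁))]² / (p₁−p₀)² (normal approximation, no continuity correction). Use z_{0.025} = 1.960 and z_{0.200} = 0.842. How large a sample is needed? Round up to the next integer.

n = [z_{α/2}·√(p₀q₀) + z_β·√(p₁q₁)]² / (p₁ − p₀)²
  = [1.960·√(0.39·0.61) + 0.842·√(0.27·0.73)]² / (-0.12)²
  = [1.960·0.4877 + 0.842·0.4440]² / 0.0144
  = [1.3298]² / 0.0144
  = 122.80
Finite-population correction (N = 1727): 122.80 / (1 + (122.80 − 1)/1727) = 114.71.
Round up → n = 115.

n = 115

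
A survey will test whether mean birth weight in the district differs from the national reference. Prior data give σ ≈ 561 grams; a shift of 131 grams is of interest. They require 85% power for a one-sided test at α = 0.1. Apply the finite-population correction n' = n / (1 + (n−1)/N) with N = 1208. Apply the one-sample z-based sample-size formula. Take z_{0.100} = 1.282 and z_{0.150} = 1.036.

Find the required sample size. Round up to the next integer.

n = (z_α + z_β)² · σ² / δ²
  = (1.282 + 1.036)² · 561² / 131²
  = 5.3731 · 314721 / 17161
  = 98.54
Finite-population correction (N = 1208): 98.54 / (1 + (98.54 − 1)/1208) = 91.18.
Round up → n = 92.

n = 92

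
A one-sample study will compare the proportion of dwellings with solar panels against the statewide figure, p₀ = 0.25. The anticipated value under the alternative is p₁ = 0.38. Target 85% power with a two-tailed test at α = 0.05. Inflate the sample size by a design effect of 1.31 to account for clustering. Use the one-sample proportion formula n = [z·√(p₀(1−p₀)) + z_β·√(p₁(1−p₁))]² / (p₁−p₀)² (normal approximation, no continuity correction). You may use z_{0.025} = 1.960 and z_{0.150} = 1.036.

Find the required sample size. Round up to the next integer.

n = [z_{α/2}·√(p₀q₀) + z_β·√(p₁q₁)]² / (p₁ − p₀)²
  = [1.960·√(0.25·0.75) + 1.036·√(0.38·0.62)]² / (0.13)²
  = [1.960·0.4330 + 1.036·0.4854]² / 0.0169
  = [1.3516]² / 0.0169
  = 108.09
Design effect: 1.31 × 108.09 = 141.60.
Round up → n = 142.

n = 142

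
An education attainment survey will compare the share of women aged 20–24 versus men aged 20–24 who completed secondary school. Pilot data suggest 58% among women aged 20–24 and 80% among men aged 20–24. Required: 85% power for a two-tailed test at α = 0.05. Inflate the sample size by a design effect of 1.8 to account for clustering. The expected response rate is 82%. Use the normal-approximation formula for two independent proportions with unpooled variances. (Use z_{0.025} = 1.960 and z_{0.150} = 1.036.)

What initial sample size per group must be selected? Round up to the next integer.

n = 165 per group

n = (z_{α/2} + z_β)² · [p₁(1−p₁) + p₂(1−p₂)] / (p₁ − p₂)²
  = (1.960 + 1.036)² · (0.58·0.42 + 0.80·0.20) / (-0.22)²
  = (2.996)² · (0.2436 + 0.1600) / 0.0484
  = 8.9760 · 0.4036 / 0.0484
  = 74.85
Design effect: 1.8 × 74.85 = 134.73.
Adjust for 82% response: 134.73 / 0.82 = 164.30.
Round up → n = 165 per group.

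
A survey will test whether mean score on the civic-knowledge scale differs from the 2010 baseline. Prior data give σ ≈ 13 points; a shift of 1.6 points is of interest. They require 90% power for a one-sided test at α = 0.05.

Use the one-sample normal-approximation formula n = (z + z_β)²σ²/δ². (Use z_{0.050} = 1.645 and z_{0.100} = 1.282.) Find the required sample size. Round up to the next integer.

n = 566

n = (z_α + z_β)² · σ² / δ²
  = (1.645 + 1.282)² · 13² / 1.6²
  = 8.5673 · 169 / 2.56
  = 565.58
Round up → n = 566.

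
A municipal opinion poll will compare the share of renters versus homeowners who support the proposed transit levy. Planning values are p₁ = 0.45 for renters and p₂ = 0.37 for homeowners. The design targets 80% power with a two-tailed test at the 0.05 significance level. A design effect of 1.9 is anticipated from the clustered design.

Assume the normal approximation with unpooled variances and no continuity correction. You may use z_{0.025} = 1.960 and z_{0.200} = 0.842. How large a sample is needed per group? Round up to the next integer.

n = 1121 per group

n = (z_{α/2} + z_β)² · [p₁(1−p₁) + p₂(1−p₂)] / (p₁ − p₂)²
  = (1.960 + 0.842)² · (0.45·0.55 + 0.37·0.63) / (0.08)²
  = (2.802)² · (0.2475 + 0.2331) / 0.0064
  = 7.8512 · 0.4806 / 0.0064
  = 589.58
Design effect: 1.9 × 589.58 = 1120.20.
Round up → n = 1121 per group.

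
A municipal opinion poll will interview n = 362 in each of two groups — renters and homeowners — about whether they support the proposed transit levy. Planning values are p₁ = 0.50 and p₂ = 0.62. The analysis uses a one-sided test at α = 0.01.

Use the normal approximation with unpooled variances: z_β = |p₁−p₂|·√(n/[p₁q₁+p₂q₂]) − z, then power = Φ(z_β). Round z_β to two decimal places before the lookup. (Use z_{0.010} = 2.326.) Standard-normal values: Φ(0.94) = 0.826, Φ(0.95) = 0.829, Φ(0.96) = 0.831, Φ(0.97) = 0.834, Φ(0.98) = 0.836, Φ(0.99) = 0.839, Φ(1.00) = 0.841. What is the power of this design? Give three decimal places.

z_β = |p₁−p₂|·√(n/[p₁q₁+p₂q₂]) − z_α
    = 0.12 · √(362/0.4856) − 2.326
    = 0.12 · 27.3033 − 2.326
    = 3.2764 − 2.326 = 0.9504 → 0.95
Power = Φ(0.95) = 0.829.

Power ≈ 0.829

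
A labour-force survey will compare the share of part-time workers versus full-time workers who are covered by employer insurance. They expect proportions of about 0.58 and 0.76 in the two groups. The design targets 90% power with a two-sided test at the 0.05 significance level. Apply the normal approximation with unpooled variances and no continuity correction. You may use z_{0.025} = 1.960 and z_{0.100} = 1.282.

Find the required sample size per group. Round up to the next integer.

n = 139 per group

n = (z_{α/2} + z_β)² · [p₁(1−p₁) + p₂(1−p₂)] / (p₁ − p₂)²
  = (1.960 + 1.282)² · (0.58·0.42 + 0.76·0.24) / (-0.18)²
  = (3.242)² · (0.2436 + 0.1824) / 0.0324
  = 10.5106 · 0.4260 / 0.0324
  = 138.19
Round up → n = 139 per group.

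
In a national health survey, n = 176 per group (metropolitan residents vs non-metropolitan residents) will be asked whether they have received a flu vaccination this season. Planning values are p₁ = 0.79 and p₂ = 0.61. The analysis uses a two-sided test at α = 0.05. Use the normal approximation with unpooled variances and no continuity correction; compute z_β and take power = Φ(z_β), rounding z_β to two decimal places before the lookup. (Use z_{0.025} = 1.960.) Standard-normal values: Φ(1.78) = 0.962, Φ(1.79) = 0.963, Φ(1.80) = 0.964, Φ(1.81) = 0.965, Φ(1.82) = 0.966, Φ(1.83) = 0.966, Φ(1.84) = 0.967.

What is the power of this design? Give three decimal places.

z_β = |p₁−p₂|·√(n/[p₁q₁+p₂q₂]) − z_{α/2}
    = 0.18 · √(176/0.4038) − 1.960
    = 0.18 · 20.8772 − 1.960
    = 3.7579 − 1.960 = 1.7979 → 1.80
Power = Φ(1.80) = 0.964.

Power ≈ 0.964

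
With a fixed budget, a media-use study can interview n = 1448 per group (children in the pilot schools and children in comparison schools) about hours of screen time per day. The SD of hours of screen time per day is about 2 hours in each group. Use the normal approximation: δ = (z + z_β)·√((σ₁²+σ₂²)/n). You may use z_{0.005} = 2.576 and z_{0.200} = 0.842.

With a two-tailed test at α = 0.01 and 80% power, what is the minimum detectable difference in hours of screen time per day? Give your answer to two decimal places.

δ = (z_{α/2} + z_β) · √((σ₁²+σ₂²)/n)
  = (2.576 + 0.842) · √(8/1448)
  = 3.418 · √0.00552
  = 3.418 · 0.0743
  = 0.2541

Minimum detectable difference ≈ 0.25 hours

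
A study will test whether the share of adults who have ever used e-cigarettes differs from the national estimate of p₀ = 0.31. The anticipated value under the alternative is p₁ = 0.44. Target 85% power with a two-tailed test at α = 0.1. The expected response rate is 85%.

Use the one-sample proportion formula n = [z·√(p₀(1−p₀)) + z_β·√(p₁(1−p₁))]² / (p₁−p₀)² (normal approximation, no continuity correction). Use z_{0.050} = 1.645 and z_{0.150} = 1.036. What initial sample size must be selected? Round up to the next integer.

n = 114

n = [z_{α/2}·√(p₀q₀) + z_β·√(p₁q₁)]² / (p₁ − p₀)²
  = [1.645·√(0.31·0.69) + 1.036·√(0.44·0.56)]² / (0.13)²
  = [1.645·0.4625 + 1.036·0.4964]² / 0.0169
  = [1.2751]² / 0.0169
  = 96.20
Adjust for 85% response: 96.20 / 0.85 = 113.18.
Round up → n = 114.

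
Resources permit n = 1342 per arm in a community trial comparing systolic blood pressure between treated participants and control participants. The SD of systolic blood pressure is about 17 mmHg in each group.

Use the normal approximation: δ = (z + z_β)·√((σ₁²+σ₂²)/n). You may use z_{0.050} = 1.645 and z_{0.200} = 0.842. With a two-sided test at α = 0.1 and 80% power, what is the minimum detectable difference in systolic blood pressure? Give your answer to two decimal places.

δ = (z_{α/2} + z_β) · √((σ₁²+σ₂²)/n)
  = (1.645 + 0.842) · √(578/1342)
  = 2.487 · √0.4307
  = 2.487 · 0.6563
  = 1.6322

Minimum detectable difference ≈ 1.63 mmHg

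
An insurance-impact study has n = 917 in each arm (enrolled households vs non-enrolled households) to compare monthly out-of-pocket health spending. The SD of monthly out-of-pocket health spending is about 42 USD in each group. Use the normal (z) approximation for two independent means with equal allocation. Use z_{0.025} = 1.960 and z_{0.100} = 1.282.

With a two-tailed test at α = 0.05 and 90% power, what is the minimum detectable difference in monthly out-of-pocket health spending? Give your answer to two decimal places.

δ = (z_{α/2} + z_β) · √((σ₁²+σ₂²)/n)
  = (1.960 + 1.282) · √(3528/917)
  = 3.242 · √3.8473
  = 3.242 · 1.9615
  = 6.3591

Minimum detectable difference ≈ 6.36 USD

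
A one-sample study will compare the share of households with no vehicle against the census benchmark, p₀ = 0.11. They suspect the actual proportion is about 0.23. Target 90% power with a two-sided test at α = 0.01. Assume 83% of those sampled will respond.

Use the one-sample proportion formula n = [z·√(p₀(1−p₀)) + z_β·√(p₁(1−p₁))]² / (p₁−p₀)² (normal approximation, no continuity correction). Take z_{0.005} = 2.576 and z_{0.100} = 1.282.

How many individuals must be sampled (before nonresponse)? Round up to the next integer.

n = [z_{α/2}·√(p₀q₀) + z_β·√(p₁q₁)]² / (p₁ − p₀)²
  = [2.576·√(0.11·0.89) + 1.282·√(0.23·0.77)]² / (0.12)²
  = [2.576·0.3129 + 1.282·0.4208]² / 0.0144
  = [1.3455]² / 0.0144
  = 125.72
Adjust for 83% response: 125.72 / 0.83 = 151.47.
Round up → n = 152.

n = 152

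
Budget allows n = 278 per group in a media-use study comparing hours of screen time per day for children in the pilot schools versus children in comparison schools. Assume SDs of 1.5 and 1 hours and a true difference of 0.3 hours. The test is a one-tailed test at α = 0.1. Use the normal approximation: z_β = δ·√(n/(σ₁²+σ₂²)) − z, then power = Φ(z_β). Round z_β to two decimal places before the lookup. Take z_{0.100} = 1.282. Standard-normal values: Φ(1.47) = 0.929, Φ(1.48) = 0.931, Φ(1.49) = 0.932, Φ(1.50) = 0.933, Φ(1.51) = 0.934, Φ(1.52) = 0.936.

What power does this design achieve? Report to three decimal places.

z_β = δ·√(n/(σ₁²+σ₂²)) − z_α
    = 0.3 · √(278/3.25) − 1.282
    = 0.3 · 9.24870 − 1.282
    = 2.7746 − 1.282 = 1.4926 → 1.49
Power = Φ(1.49) = 0.932.

Power ≈ 0.932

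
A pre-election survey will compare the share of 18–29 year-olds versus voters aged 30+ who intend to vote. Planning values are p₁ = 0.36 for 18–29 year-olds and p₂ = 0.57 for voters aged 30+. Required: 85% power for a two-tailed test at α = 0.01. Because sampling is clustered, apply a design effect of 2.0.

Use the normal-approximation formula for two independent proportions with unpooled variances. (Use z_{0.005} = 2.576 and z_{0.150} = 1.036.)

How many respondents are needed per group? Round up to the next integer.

n = 282 per group

n = (z_{α/2} + z_β)² · [p₁(1−p₁) + p₂(1−p₂)] / (p₁ − p₂)²
  = (2.576 + 1.036)² · (0.36·0.64 + 0.57·0.43) / (-0.21)²
  = (3.612)² · (0.2304 + 0.2451) / 0.0441
  = 13.0465 · 0.4755 / 0.0441
  = 140.67
Design effect: 2.0 × 140.67 = 281.34.
Round up → n = 282 per group.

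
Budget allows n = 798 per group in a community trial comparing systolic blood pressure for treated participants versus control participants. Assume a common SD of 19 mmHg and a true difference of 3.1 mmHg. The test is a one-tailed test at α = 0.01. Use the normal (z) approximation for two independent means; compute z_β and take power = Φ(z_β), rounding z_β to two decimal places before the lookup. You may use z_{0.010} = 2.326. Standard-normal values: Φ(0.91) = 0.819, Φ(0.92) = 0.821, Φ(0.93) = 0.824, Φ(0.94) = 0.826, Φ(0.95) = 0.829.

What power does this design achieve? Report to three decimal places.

z_β = δ·√(n/(σ₁²+σ₂²)) − z_α
    = 3.1 · √(798/722) − 2.326
    = 3.1 · 1.05131 − 2.326
    = 3.2591 − 2.326 = 0.9331 → 0.93
Power = Φ(0.93) = 0.824.

Power ≈ 0.824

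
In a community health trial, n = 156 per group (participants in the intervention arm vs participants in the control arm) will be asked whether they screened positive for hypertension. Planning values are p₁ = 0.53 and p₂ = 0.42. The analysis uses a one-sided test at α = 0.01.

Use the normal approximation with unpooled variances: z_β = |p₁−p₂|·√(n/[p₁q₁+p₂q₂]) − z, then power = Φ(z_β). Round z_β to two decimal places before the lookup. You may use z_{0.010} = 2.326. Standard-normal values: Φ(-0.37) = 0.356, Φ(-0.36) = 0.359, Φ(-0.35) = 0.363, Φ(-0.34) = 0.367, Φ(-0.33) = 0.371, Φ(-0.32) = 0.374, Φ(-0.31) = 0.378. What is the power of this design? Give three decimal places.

Power ≈ 0.356

z_β = |p₁−p₂|·√(n/[p₁q₁+p₂q₂]) − z_α
    = 0.11 · √(156/0.4927) − 2.326
    = 0.11 · 17.7939 − 2.326
    = 1.9573 − 2.326 = -0.3687 → -0.37
Power = Φ(-0.37) = 0.356.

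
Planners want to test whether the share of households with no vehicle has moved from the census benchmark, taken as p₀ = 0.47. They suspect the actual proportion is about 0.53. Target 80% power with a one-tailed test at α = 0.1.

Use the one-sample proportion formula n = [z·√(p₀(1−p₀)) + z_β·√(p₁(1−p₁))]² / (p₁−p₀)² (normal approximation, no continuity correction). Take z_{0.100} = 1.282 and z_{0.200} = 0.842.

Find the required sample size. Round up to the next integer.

n = 313

n = [z_α·√(p₀q₀) + z_β·√(p₁q₁)]² / (p₁ − p₀)²
  = [1.282·√(0.47·0.53) + 0.842·√(0.53·0.47)]² / (0.06)²
  = [1.282·0.4991 + 0.842·0.4991]² / 0.0036
  = [1.0601]² / 0.0036
  = 312.16
Round up → n = 313.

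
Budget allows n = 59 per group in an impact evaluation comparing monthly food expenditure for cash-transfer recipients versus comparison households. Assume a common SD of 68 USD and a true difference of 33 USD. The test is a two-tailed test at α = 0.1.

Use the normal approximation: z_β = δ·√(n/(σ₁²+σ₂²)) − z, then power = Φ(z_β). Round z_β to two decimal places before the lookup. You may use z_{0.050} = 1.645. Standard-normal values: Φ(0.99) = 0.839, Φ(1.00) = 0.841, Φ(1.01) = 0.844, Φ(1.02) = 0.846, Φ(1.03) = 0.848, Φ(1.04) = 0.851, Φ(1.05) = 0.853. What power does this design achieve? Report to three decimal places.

Power ≈ 0.839

z_β = δ·√(n/(σ₁²+σ₂²)) − z_{α/2}
    = 33 · √(59/9248) − 1.645
    = 33 · 0.07987 − 1.645
    = 2.6358 − 1.645 = 0.9908 → 0.99
Power = Φ(0.99) = 0.839.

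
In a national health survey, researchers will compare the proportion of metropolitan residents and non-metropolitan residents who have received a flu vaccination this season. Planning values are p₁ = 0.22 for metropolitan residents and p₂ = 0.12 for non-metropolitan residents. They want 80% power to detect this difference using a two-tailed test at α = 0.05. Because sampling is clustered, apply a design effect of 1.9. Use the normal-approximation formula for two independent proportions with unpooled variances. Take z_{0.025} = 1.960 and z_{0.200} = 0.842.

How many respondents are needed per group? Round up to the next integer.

n = 414 per group

n = (z_{α/2} + z_β)² · [p₁(1−p₁) + p₂(1−p₂)] / (p₁ − p₂)²
  = (1.960 + 0.842)² · (0.22·0.78 + 0.12·0.88) / (0.10)²
  = (2.802)² · (0.1716 + 0.1056) / 0.0100
  = 7.8512 · 0.2772 / 0.0100
  = 217.64
Design effect: 1.9 × 217.64 = 413.51.
Round up → n = 414 per group.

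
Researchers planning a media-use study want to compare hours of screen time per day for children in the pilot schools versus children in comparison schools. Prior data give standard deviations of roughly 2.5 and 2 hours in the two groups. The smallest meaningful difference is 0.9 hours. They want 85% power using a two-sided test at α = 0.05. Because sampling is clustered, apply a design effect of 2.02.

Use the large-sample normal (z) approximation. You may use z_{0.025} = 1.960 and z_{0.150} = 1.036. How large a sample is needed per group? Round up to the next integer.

n = (z_{α/2} + z_β)² · (σ₁² + σ₂²) / δ²
  = (1.960 + 1.036)² · (2.5² + 2² = 10.25) / 0.9²
  = 8.9760 · 10.25 / 0.81
  = 113.59
Design effect: 2.02 × 113.59 = 229.44.
Round up → n = 230 per group.

n = 230 per group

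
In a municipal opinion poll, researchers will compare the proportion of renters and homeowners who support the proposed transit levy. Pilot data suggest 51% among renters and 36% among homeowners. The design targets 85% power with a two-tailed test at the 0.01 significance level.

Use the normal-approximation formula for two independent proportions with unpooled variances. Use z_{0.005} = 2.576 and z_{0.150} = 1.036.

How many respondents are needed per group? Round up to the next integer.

n = (z_{α/2} + z_β)² · [p₁(1−p₁) + p₂(1−p₂)] / (p₁ − p₂)²
  = (2.576 + 1.036)² · (0.51·0.49 + 0.36·0.64) / (0.15)²
  = (3.612)² · (0.2499 + 0.2304) / 0.0225
  = 13.0465 · 0.4803 / 0.0225
  = 278.50
Round up → n = 279 per group.

n = 279 per group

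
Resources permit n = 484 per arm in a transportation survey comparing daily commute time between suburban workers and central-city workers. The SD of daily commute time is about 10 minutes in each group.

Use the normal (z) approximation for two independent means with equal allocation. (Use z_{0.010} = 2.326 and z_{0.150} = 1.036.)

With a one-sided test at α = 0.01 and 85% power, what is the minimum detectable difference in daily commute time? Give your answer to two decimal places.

Minimum detectable difference ≈ 2.16 minutes

δ = (z_α + z_β) · √((σ₁²+σ₂²)/n)
  = (2.326 + 1.036) · √(200/484)
  = 3.362 · √0.41322
  = 3.362 · 0.6428
  = 2.1612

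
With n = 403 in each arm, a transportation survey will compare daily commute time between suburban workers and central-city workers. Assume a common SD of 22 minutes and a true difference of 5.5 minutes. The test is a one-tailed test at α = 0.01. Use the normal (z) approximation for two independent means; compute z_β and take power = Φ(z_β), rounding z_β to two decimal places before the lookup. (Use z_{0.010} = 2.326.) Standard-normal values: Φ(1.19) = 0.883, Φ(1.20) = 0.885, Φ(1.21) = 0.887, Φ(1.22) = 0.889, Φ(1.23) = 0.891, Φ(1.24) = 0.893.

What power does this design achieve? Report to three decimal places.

z_β = δ·√(n/(σ₁²+σ₂²)) − z_α
    = 5.5 · √(403/968) − 2.326
    = 5.5 · 0.64523 − 2.326
    = 3.5488 − 2.326 = 1.2228 → 1.22
Power = Φ(1.22) = 0.889.

Power ≈ 0.889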